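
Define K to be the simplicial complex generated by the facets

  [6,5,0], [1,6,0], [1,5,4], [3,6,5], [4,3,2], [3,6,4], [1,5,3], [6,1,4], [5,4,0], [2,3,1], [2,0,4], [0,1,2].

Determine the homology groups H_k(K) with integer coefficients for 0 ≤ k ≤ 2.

H_0 ≅ Z,  H_1 ≅ Z/2,  H_2 = 0.

We work with the vertex ordering 0 < 1 < 2 < 3 < 4 < 5 < 6. The simplices of K, each written with vertices in increasing order, are:

  0-simplices (7): [0], [1], [2], [3], [4], [5], [6]
  1-simplices (18): [0,1], [0,2], [0,4], [0,5], [0,6], [1,2], [1,3], [1,4], [1,5], [1,6], [2,3], [2,4], [3,4], [3,5], [3,6], [4,5], [4,6], [5,6]
  2-simplices (12): [0,1,2], [0,1,6], [0,2,4], [0,4,5], [0,5,6], [1,2,3], [1,3,5], [1,4,5], [1,4,6], [2,3,4], [3,4,6], [3,5,6]

so the chain groups are C_0 ≅ Z^7, C_1 ≅ Z^18, C_2 ≅ Z^12.

∂_1: C_1 → C_0 maps an edge to its endpoints' difference, ∂[p,q] = q − p. For instance
  ∂[0,2] = [2] − [0].
The resulting 7×18 matrix has rank 6, and its Smith normal form has invariant factors (1,1,1,1,1,1).

∂_2: C_2 → C_1 sends each 2-simplex [p,q,r] to [q,r] − [p,r] + [p,q]. For instance
  ∂[0,2,4] = [2,4] − [0,4] + [0,2],
  ∂[1,3,5] = [3,5] − [1,5] + [1,3].
This gives a 18×12 integer matrix of rank 12; reducing to Smith normal form yields diagonal entries (1,1,1,1,1,1,1,1,1,1,1,2).

Now H_k = ker ∂_k / im ∂_{k+1}, so:

  H_0: rank C_0 − rank ∂_1 = 7 − 6 = 1, and the invariant factors of ∂_1 are all 1, so H_0 = Z.
  H_1: rank ker ∂_1 − rank ∂_2 = (18 − 6) − 12 = 0, and ∂_2 has invariant factor 2 > 1, so H_1 = Z/2.
  H_2: rank ker ∂_2 − rank ∂_3 = (12 − 12) − 0 = 0, and there is no ∂_3, so H_2 = 0.

As a check, the Euler characteristic is 7 − 18 + 12 = 1, which agrees with 1 − 0 + 0 = 1.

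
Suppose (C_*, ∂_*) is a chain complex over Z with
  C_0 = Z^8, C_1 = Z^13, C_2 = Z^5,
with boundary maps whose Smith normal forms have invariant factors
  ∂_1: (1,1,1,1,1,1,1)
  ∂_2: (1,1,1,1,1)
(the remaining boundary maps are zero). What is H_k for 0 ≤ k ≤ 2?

H_0: b_0 = 8 − 0 − 7 = 1; torsion from ∂_1 factors > 1: none. So H_0 ≅ Z.
H_1: b_1 = 13 − 7 − 5 = 1; torsion from ∂_2 factors > 1: none. So H_1 ≅ Z.
H_2: b_2 = 5 − 5 − 0 = 0; torsion from ∂_3 factors > 1: none. So H_2 ≅ 0.

H_0 ≅ Z,  H_1 ≅ Z,  H_2 = 0.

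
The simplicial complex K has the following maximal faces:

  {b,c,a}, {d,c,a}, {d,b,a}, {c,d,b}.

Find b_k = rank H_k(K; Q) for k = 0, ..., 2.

We work with the vertex ordering a < b < c < d. The simplices of K, each written with vertices in increasing order, are:

  0-simplices (4): a, b, c, d
  1-simplices (6): ab, ac, ad, bc, bd, cd
  2-simplices (4): abc, abd, acd, bcd

so the chain groups are C_0 ≅ Z^4, C_1 ≅ Z^6, C_2 ≅ Z^4.

The boundary map ∂_1: C_1 → C_0 is given by ∂[p,q] = [q] − [p].
As a 4×6 matrix over Z this has rank 3, with invariant factors (1,1,1).

The boundary map ∂_2: C_2 → C_1 acts by ∂[p,q,r] = [q,r] − [p,r] + [p,q]. For instance
  ∂bcd = cd − bd + bc,
  ∂abc = bc − ac + ab.
As a 6×4 matrix over Z this has rank 3, with invariant factors (1,1,1).

From H_k ≅ ker(∂_k) / im(∂_{k+1}) we obtain:

  H_0: rank C_0 − rank ∂_1 = 4 − 3 = 1, and the invariant factors of ∂_1 are all 1, so H_0 = Z.
  H_1: rank ker ∂_1 − rank ∂_2 = (6 − 3) − 3 = 0, and the invariant factors of ∂_2 are all 1, so H_1 = 0.
  H_2: rank ker ∂_2 − rank ∂_3 = (4 − 3) − 0 = 1, and there is no ∂_3, so H_2 = Z.

As a check, the Euler characteristic is 4 − 6 + 4 = 2, which agrees with 1 − 0 + 1 = 2.

Hence the Betti numbers are b_0 = 1, b_1 = 0, b_2 = 1.

b_0 = 1, b_1 = 0, b_2 = 1.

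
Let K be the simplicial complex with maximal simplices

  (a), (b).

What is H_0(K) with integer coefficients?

H_0 ≅ Z^2.

Fix the vertex order a < b and write every simplex with vertices in increasing order. Then dim K = 0 and the simplices of K are:

  0-simplices (2): a, b

so the chain groups are C_0 ≅ Z^2.

Computing H_k = (kernel of ∂_k) / (image of ∂_{k+1}):

  H_0: rank C_0 − rank ∂_1 = 2 − 0 = 2, and there is no ∂_1, so H_0 = Z^2.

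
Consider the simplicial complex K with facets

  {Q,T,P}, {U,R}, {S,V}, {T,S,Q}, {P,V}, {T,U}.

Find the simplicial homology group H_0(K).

Take the total order P < Q < R < S < T < U < V on the vertex set. Then K (dimension 2) consists of the simplices:

  0-simplices (7): P, Q, R, S, T, U, V
  1-simplices (9): PQ, PT, PV, QS, QT, RU, ST, SV, TU
  2-simplices (2): PQT, QST

Hence C_0 ≅ Z^7, C_1 ≅ Z^9, C_2 ≅ Z^2.

Boundary ∂_1: C_1 → C_0 maps an edge to its endpoints' difference, ∂[p,q] = q − p. For instance
  ∂ST = T − S.
The resulting 7×9 matrix has rank 6, and its Smith normal form has invariant factors (1,1,1,1,1,1).

∂_2: C_2 → C_1 sends each 2-simplex [p,q,r] to [q,r] − [p,r] + [p,q]. For instance
  ∂QST = ST − QT + QS,
  ∂PQT = QT − PT + PQ.
The 9×2 boundary matrix has rank 2 and Smith normal form diag(1,1).

From H_k ≅ ker(∂_k) / im(∂_{k+1}) we obtain:

  H_0: rank C_0 − rank ∂_1 = 7 − 6 = 1, and the invariant factors of ∂_1 are all 1, so H_0 ≅ Z.

H_0 ≅ Z.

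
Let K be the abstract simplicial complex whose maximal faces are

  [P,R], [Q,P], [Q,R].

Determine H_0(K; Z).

H_0 = Z.

We work with the vertex ordering P < Q < R. The simplices of K, each written with vertices in increasing order, are:

  0-simplices (3): P, Q, R
  1-simplices (3): PQ, PR, QR

Hence C_0 ≅ Z^3, C_1 ≅ Z^3.

∂_1: C_1 → C_0 maps an edge to its endpoints' difference, ∂[p,q] = q − p. For instance
  ∂PR = R − P.
This gives a 3×3 integer matrix of rank 2; reducing to Smith normal form yields diagonal entries (1,1).

Reading off H_k = ker ∂_k / im ∂_{k+1}:

  H_0: rank C_0 − rank ∂_1 = 3 − 2 = 1, and the invariant factors of ∂_1 are all 1, so H_0 = Z.

(K is a triangulation of the circle S^1.)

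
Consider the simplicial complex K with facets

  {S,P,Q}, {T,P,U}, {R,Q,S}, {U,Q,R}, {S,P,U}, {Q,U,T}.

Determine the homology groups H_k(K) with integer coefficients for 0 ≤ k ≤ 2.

Order the vertices as P < Q < R < S < T < U. Listing each simplex with vertices in this order, K has dimension 2 with simplices:

  0-simplices (6): P, Q, R, S, T, U
  1-simplices (12): PQ, PS, PT, PU, QR, QS, QT, QU, RS, RU, SU, TU
  2-simplices (6): PQS, PSU, PTU, QRS, QRU, QTU

Hence C_0 ≅ Z^6, C_1 ≅ Z^12, C_2 ≅ Z^6.

Boundary ∂_1: C_1 → C_0 maps an edge to its endpoints' difference, ∂[p,q] = q − p. For instance
  ∂QR = R − Q.
As a 6×12 matrix over Z this has rank 5, with invariant factors (1,1,1,1,1).

∂_2: C_2 → C_1 maps a triangle to the signed sum of its edges. For instance
  ∂PQS = QS − PS + PQ,
  ∂QTU = TU − QU + QT.
The 12×6 boundary matrix has rank 6 and Smith normal form diag(1,1,1,1,1,1).

Reading off H_k = ker ∂_k / im ∂_{k+1}:

  H_0: rank C_0 − rank ∂_1 = 6 − 5 = 1, and the invariant factors of ∂_1 are all 1, so H_0 = Z.
  H_1: rank ker ∂_1 − rank ∂_2 = (12 − 5) − 6 = 1, and the invariant factors of ∂_2 are all 1, so H_1 = Z.
  H_2: rank ker ∂_2 − rank ∂_3 = (6 − 6) − 0 = 0, and there is no ∂_3, so H_2 = 0.

As a check, the Euler characteristic is 6 − 12 + 6 = 0, which agrees with 1 − 1 + 0 = 0.

H_0 ≅ Z,  H_1 ≅ Z,  H_2 = 0.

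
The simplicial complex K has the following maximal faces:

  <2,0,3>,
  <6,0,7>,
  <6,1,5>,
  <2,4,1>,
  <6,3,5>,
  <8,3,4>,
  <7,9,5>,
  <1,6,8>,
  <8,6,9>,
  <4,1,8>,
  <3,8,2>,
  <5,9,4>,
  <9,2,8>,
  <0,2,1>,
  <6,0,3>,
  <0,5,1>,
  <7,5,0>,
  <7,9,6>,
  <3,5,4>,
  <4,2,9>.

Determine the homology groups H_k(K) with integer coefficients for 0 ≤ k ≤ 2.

H_0 = Z,  H_1 = Z ⊕ Z_2,  H_2 = 0.

We work with the vertex ordering 0 < 1 < 2 < 3 < 4 < 5 < 6 < 7 < 8 < 9. The simplices of K, each written with vertices in increasing order, are:

  0-simplices (10): [0], [1], [2], [3], [4], [5], [6], [7], [8], [9]
  1-simplices (30): (30 of them)
  2-simplices (20): (20 of them)

giving chain groups C_0 ≅ Z^10, C_1 ≅ Z^30, C_2 ≅ Z^20.

∂_1: C_1 → C_0 maps an edge to its endpoints' difference, ∂[p,q] = q − p. For instance
  ∂[2,3] = [3] − [2].
The 10×30 boundary matrix has rank 9 and Smith normal form diag(1,1,1,1,1,1,1,1,1).

Boundary ∂_2: C_2 → C_1 sends each 2-simplex [p,q,r] to [q,r] − [p,r] + [p,q]. For instance
  ∂[3,5,6] = [5,6] − [3,6] + [3,5],
  ∂[0,1,5] = [1,5] − [0,5] + [0,1].
As a 30×20 matrix over Z this has rank 20, with invariant factors (1,1,1,1,1,1,1,1,1,1,1,1,1,1,1,1,1,1,1,2).

From H_k ≅ ker(∂_k) / im(∂_{k+1}) we obtain:

  H_0: rank C_0 − rank ∂_1 = 10 − 9 = 1, and the invariant factors of ∂_1 are all 1, so H_0 ≅ Z.
  H_1: rank ker ∂_1 − rank ∂_2 = (30 − 9) − 20 = 1, and ∂_2 has invariant factor 2 > 1, so H_1 ≅ Z ⊕ Z_2.
  H_2: rank ker ∂_2 − rank ∂_3 = (20 − 20) − 0 = 0, and there is no ∂_3, so H_2 ≅ 0.

(K is a triangulation of the Klein bottle.)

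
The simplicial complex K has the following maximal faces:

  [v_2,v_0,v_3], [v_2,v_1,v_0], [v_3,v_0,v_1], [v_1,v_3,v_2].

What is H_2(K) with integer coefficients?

H_2 = Z.

K has 4 vertices, 6 edges, 4 triangles.
rank ∂_2 = 3, rank ∂_3 = 0 ⇒ b_2 = 4 − 3 − 0 = 1. So H_2 ≅ Z.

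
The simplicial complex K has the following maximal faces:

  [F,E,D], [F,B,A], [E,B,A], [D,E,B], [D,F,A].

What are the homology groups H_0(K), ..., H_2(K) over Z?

H_0 ≅ Z,  H_1 ≅ Z,  H_2 = 0.

Order the vertices as A < B < D < E < F. Listing each simplex with vertices in this order, K has dimension 2 with simplices:

  0-simplices (5): A, B, D, E, F
  1-simplices (10): AB, AD, AE, AF, BD, BE, BF, DE, DF, EF
  2-simplices (5): ABE, ABF, ADF, BDE, DEF

giving chain groups C_0 ≅ Z^5, C_1 ≅ Z^10, C_2 ≅ Z^5.

∂_1: C_1 → C_0 is given by ∂[p,q] = [q] − [p]. For instance
  ∂AE = E − A.
The 5×10 boundary matrix has rank 4 and Smith normal form diag(1,1,1,1).

The boundary map ∂_2: C_2 → C_1 acts by ∂[p,q,r] = [q,r] − [p,r] + [p,q]. For instance
  ∂ADF = DF − AF + AD,
  ∂ABF = BF − AF + AB.
The resulting 10×5 matrix has rank 5, and its Smith normal form has invariant factors (1,1,1,1,1).

Computing H_k = (kernel of ∂_k) / (image of ∂_{k+1}):

  H_0: rank C_0 − rank ∂_1 = 5 − 4 = 1, and the invariant factors of ∂_1 are all 1, so H_0 = Z.
  H_1: rank ker ∂_1 − rank ∂_2 = (10 − 4) − 5 = 1, and the invariant factors of ∂_2 are all 1, so H_1 = Z.
  H_2: rank ker ∂_2 − rank ∂_3 = (5 − 5) − 0 = 0, and there is no ∂_3, so H_2 = 0.

As a check, the Euler characteristic is 5 − 10 + 5 = 0, which agrees with 1 − 1 + 0 = 0.
(K is a triangulation of the Möbius band.)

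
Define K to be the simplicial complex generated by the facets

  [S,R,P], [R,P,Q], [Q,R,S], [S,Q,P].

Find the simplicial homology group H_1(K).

H_1 ≅ 0.

We work with the vertex ordering P < Q < R < S. The simplices of K, each written with vertices in increasing order, are:

  0-simplices (4): P, Q, R, S
  1-simplices (6): PQ, PR, PS, QR, QS, RS
  2-simplices (4): PQR, PQS, PRS, QRS

Hence C_0 ≅ Z^4, C_1 ≅ Z^6, C_2 ≅ Z^4.

∂_1: C_1 → C_0 sends each edge [p,q] (with p < q) to q − p.
The resulting 4×6 matrix has rank 3, and its Smith normal form has invariant factors (1,1,1).

Boundary ∂_2: C_2 → C_1 sends each 2-simplex [p,q,r] to [q,r] − [p,r] + [p,q]. For instance
  ∂PQR = QR − PR + PQ,
  ∂QRS = RS − QS + QR.
As a 6×4 matrix over Z this has rank 3, with invariant factors (1,1,1).

Now H_k = ker ∂_k / im ∂_{k+1}, so:

  H_1: rank ker ∂_1 − rank ∂_2 = (6 − 3) − 3 = 0, and the invariant factors of ∂_2 are all 1, so H_1 ≅ 0.

(K is a triangulation of the 2-sphere S^2.)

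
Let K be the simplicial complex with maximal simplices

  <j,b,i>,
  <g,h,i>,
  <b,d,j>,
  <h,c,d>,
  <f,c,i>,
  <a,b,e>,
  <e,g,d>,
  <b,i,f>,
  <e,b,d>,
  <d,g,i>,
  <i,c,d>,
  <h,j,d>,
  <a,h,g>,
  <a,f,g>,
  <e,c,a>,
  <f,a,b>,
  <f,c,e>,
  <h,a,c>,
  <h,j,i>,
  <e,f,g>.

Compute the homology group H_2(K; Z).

We work with the vertex ordering a < b < c < d < e < f < g < h < i < j. The simplices of K, each written with vertices in increasing order, are:

  0-simplices (10): a, b, c, d, e, f, g, h, i, j
  1-simplices (30): ab, ac, ae, af, ag, ah, bd, be, bf, bi, bj, cd, ce, cf, ch, ci, de, dg, dh, di, dj, ef, eg, fg, fi, gh, gi, hi, hj, ij
  2-simplices (20): abe, abf, ace, ach, afg, agh, bde, bdj, bfi, bij, cdh, cdi, cef, cfi, deg, dgi, dhj, efg, ghi, hij

Hence C_0 ≅ Z^10, C_1 ≅ Z^30, C_2 ≅ Z^20.

The boundary map ∂_1: C_1 → C_0 maps an edge to its endpoints' difference, ∂[p,q] = q − p. For instance
  ∂dh = h − d.
This gives a 10×30 integer matrix of rank 9; reducing to Smith normal form yields diagonal entries (1,1,1,1,1,1,1,1,1).

Boundary ∂_2: C_2 → C_1 maps a triangle to the signed sum of its edges. For instance
  ∂dhj = hj − dj + dh,
  ∂agh = gh − ah + ag.
This gives a 30×20 integer matrix of rank 20; reducing to Smith normal form yields diagonal entries (1,1,1,1,1,1,1,1,1,1,1,1,1,1,1,1,1,1,1,2).

Computing H_k = (kernel of ∂_k) / (image of ∂_{k+1}):

  H_2: rank ker ∂_2 − rank ∂_3 = (20 − 20) − 0 = 0, and there is no ∂_3, so H_2 ≅ 0.

H_2 ≅ 0.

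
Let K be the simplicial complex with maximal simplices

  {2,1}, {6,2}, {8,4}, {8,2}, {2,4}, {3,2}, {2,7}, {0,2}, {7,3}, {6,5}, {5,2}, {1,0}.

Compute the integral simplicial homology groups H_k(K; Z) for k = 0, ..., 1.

H_0 = Z,  H_1 = Z^4.

We work with the vertex ordering 0 < 1 < 2 < 3 < 4 < 5 < 6 < 7 < 8. The simplices of K, each written with vertices in increasing order, are:

  0-simplices (9): [0], [1], [2], [3], [4], [5], [6], [7], [8]
  1-simplices (12): [0,1], [0,2], [1,2], [2,3], [2,4], [2,5], [2,6], [2,7], [2,8], [3,7], [4,8], [5,6]

so the chain groups are C_0 ≅ Z^9, C_1 ≅ Z^12.

Boundary ∂_1: C_1 → C_0 maps an edge to its endpoints' difference, ∂[p,q] = q − p.
The resulting 9×12 matrix has rank 8, and its Smith normal form has invariant factors (1,1,1,1,1,1,1,1).

From H_k ≅ ker(∂_k) / im(∂_{k+1}) we obtain:

  H_0: rank C_0 − rank ∂_1 = 9 − 8 = 1, and the invariant factors of ∂_1 are all 1, so H_0 ≅ Z.
  H_1: rank ker ∂_1 − rank ∂_2 = (12 − 8) − 0 = 4, and there is no ∂_2, so H_1 ≅ Z^4.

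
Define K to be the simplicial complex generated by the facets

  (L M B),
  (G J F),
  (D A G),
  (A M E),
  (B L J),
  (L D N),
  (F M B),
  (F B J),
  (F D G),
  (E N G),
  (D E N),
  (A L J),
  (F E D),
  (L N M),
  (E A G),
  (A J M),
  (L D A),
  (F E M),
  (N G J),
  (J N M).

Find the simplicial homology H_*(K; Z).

H_0 ≅ Z,  H_1 ≅ Z ⊕ Z_2,  H_2 = 0.

We work with the vertex ordering A < B < D < E < F < G < J < L < M < N. The simplices of K, each written with vertices in increasing order, are:

  0-simplices (10): A, B, D, E, F, G, J, L, M, N
  1-simplices (30): AD, AE, AG, AJ, AL, AM, BF, BJ, BL, BM, DE, DF, DG, DL, DN, EF, EG, EM, EN, FG, FJ, FM, GJ, GN, JL, JM, JN, LM, LN, MN
  2-simplices (20): ADG, ADL, AEG, AEM, AJL, AJM, BFJ, BFM, BJL, BLM, DEF, DEN, DFG, DLN, EFM, EGN, FGJ, GJN, JMN, LMN

Hence C_0 ≅ Z^10, C_1 ≅ Z^30, C_2 ≅ Z^20.

Boundary ∂_1: C_1 → C_0 is given by ∂[p,q] = [q] − [p].
As a 10×30 matrix over Z this has rank 9, with invariant factors (1,1,1,1,1,1,1,1,1).

Boundary ∂_2: C_2 → C_1 sends each 2-simplex [p,q,r] to [q,r] − [p,r] + [p,q]. For instance
  ∂ADL = DL − AL + AD,
  ∂AJM = JM − AM + AJ.
As a 30×20 matrix over Z this has rank 20, with invariant factors (1,1,1,1,1,1,1,1,1,1,1,1,1,1,1,1,1,1,1,2).

Reading off H_k = ker ∂_k / im ∂_{k+1}:

  H_0: rank C_0 − rank ∂_1 = 10 − 9 = 1, and the invariant factors of ∂_1 are all 1, so H_0 = Z.
  H_1: rank ker ∂_1 − rank ∂_2 = (30 − 9) − 20 = 1, and ∂_2 has invariant factor 2 > 1, so H_1 = Z ⊕ Z_2.
  H_2: rank ker ∂_2 − rank ∂_3 = (20 − 20) − 0 = 0, and there is no ∂_3, so H_2 = 0.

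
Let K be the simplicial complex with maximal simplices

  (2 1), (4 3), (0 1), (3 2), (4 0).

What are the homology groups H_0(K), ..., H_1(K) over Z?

H_0 ≅ Z,  H_1 ≅ Z.

Order the vertices as 0 < 1 < 2 < 3 < 4. Listing each simplex with vertices in this order, K has dimension 1 with simplices:

  0-simplices (5): [0], [1], [2], [3], [4]
  1-simplices (5): [0,1], [0,4], [1,2], [2,3], [3,4]

so the chain groups are C_0 ≅ Z^5, C_1 ≅ Z^5.

Boundary ∂_1: C_1 → C_0 is given by ∂[p,q] = [q] − [p]. For instance
  ∂[0,1] = [1] − [0].
The resulting 5×5 matrix has rank 4, and its Smith normal form has invariant factors (1,1,1,1).

Reading off H_k = ker ∂_k / im ∂_{k+1}:

  H_0: rank C_0 − rank ∂_1 = 5 − 4 = 1, and the invariant factors of ∂_1 are all 1, so H_0 = Z.
  H_1: rank ker ∂_1 − rank ∂_2 = (5 − 4) − 0 = 1, and there is no ∂_2, so H_1 = Z.

As a check, the Euler characteristic is 5 − 5 = 0, which agrees with 1 − 1 = 0.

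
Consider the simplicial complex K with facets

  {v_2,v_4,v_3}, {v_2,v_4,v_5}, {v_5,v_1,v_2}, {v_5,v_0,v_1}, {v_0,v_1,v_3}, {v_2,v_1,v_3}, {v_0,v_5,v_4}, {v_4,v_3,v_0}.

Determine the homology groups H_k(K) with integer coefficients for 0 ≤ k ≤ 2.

K has 6 vertices, 12 edges, 8 triangles.
rank ∂_0 = 0, rank ∂_1 = 5 ⇒ b_0 = 6 − 0 − 5 = 1; all invariant factors of ∂_1 are 1 so no torsion. So H_0 ≅ Z.
rank ∂_1 = 5, rank ∂_2 = 7 ⇒ b_1 = 12 − 5 − 7 = 0; all invariant factors of ∂_2 are 1 so no torsion. So H_1 ≅ 0.
rank ∂_2 = 7, rank ∂_3 = 0 ⇒ b_2 = 8 − 7 − 0 = 1. So H_2 ≅ Z.

H_0 = Z,  H_1 = 0,  H_2 = Z.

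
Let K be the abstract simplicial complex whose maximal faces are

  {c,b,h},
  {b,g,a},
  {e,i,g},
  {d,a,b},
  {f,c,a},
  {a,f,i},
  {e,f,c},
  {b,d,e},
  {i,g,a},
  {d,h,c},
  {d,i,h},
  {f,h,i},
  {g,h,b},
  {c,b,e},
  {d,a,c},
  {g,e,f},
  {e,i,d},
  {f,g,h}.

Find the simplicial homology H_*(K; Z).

Order the vertices as a < b < c < d < e < f < g < h < i. Listing each simplex with vertices in this order, K has dimension 2 with simplices:

  0-simplices (9): a, b, c, d, e, f, g, h, i
  1-simplices (27): ab, ac, ad, af, ag, ai, bc, bd, be, bg, bh, cd, ce, cf, ch, de, dh, di, ef, eg, ei, fg, fh, fi, gh, gi, hi
  2-simplices (18): abd, abg, acd, acf, afi, agi, bce, bch, bde, bgh, cdh, cef, dei, dhi, efg, egi, fgh, fhi

giving chain groups C_0 ≅ Z^9, C_1 ≅ Z^27, C_2 ≅ Z^18.

The boundary map ∂_1: C_1 → C_0 sends each edge [p,q] (with p < q) to q − p. For instance
  ∂hi = i − h.
As a 9×27 matrix over Z this has rank 8, with invariant factors (1,1,1,1,1,1,1,1).

Boundary ∂_2: C_2 → C_1 maps a triangle to the signed sum of its edges. For instance
  ∂acf = cf − af + ac,
  ∂abg = bg − ag + ab.
This gives a 27×18 integer matrix of rank 18; reducing to Smith normal form yields diagonal entries (1,1,1,1,1,1,1,1,1,1,1,1,1,1,1,1,1,2).

Now H_k = ker ∂_k / im ∂_{k+1}, so:

  H_0: rank C_0 − rank ∂_1 = 9 − 8 = 1, and the invariant factors of ∂_1 are all 1, so H_0 ≅ Z.
  H_1: rank ker ∂_1 − rank ∂_2 = (27 − 8) − 18 = 1, and ∂_2 has invariant factor 2 > 1, so H_1 ≅ Z ⊕ Z/2Z.
  H_2: rank ker ∂_2 − rank ∂_3 = (18 − 18) − 0 = 0, and there is no ∂_3, so H_2 ≅ 0.

H_0 = Z,  H_1 = Z ⊕ Z/2Z,  H_2 = 0.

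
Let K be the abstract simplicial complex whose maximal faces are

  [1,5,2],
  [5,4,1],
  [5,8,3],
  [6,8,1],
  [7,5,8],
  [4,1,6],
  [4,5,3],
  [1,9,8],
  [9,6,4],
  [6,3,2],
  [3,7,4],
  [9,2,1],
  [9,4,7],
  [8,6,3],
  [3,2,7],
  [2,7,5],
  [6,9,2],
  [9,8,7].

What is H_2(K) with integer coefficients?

Take the total order 1 < 2 < 3 < 4 < 5 < 6 < 7 < 8 < 9 on the vertex set. Then K (dimension 2) consists of the simplices:

  0-simplices (9): [1], [2], [3], [4], [5], [6], [7], [8], [9]
  1-simplices (27): (27 of them)
  2-simplices (18): [1,2,5], [1,2,9], [1,4,5], [1,4,6], [1,6,8], [1,8,9], [2,3,6], [2,3,7], [2,5,7], [2,6,9], [3,4,5], [3,4,7], [3,5,8], [3,6,8], [4,6,9], [4,7,9], [5,7,8], [7,8,9]

so the chain groups are C_0 ≅ Z^9, C_1 ≅ Z^27, C_2 ≅ Z^18.

Boundary ∂_1: C_1 → C_0 sends each edge [p,q] (with p < q) to q − p. For instance
  ∂[7,9] = [9] − [7].
This gives a 9×27 integer matrix of rank 8; reducing to Smith normal form yields diagonal entries (1,1,1,1,1,1,1,1).

The boundary map ∂_2: C_2 → C_1 maps a triangle to the signed sum of its edges. For instance
  ∂[3,6,8] = [6,8] − [3,8] + [3,6],
  ∂[1,8,9] = [8,9] − [1,9] + [1,8].
As a 27×18 matrix over Z this has rank 18, with invariant factors (1,1,1,1,1,1,1,1,1,1,1,1,1,1,1,1,1,2).

From H_k ≅ ker(∂_k) / im(∂_{k+1}) we obtain:

  H_2: rank ker ∂_2 − rank ∂_3 = (18 − 18) − 0 = 0, and there is no ∂_3, so H_2 = 0.

(K is a triangulation of the Klein bottle.)

H_2 = 0.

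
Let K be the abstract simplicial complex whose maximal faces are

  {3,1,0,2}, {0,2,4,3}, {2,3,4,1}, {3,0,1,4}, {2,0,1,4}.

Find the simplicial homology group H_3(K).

H_3 = Z.

Fix the vertex order 0 < 1 < 2 < 3 < 4 and write every simplex with vertices in increasing order. Then dim K = 3 and the simplices of K are:

  0-simplices (5): [0], [1], [2], [3], [4]
  1-simplices (10): [0,1], [0,2], [0,3], [0,4], [1,2], [1,3], [1,4], [2,3], [2,4], [3,4]
  2-simplices (10): [0,1,2], [0,1,3], [0,1,4], [0,2,3], [0,2,4], [0,3,4], [1,2,3], [1,2,4], [1,3,4], [2,3,4]
  3-simplices (5): [0,1,2,3], [0,1,2,4], [0,1,3,4], [0,2,3,4], [1,2,3,4]

Hence C_0 ≅ Z^5, C_1 ≅ Z^10, C_2 ≅ Z^10, C_3 ≅ Z^5.

The boundary map ∂_1: C_1 → C_0 sends each edge [p,q] (with p < q) to q − p.
This gives a 5×10 integer matrix of rank 4; reducing to Smith normal form yields diagonal entries (1,1,1,1).

Boundary ∂_2: C_2 → C_1 maps a triangle to the signed sum of its edges. For instance
  ∂[0,1,3] = [1,3] − [0,3] + [0,1],
  ∂[2,3,4] = [3,4] − [2,4] + [2,3].
This gives a 10×10 integer matrix of rank 6; reducing to Smith normal form yields diagonal entries (1,1,1,1,1,1).

The boundary map ∂_3: C_3 → C_2 sends each 3-simplex σ to the alternating sum Σ_i (−1)^i (σ with its i-th vertex removed). For instance
  ∂[0,1,3,4] = [1,3,4] − [0,3,4] + [0,1,4] − [0,1,3],
  ∂[0,1,2,4] = [1,2,4] − [0,2,4] + [0,1,4] − [0,1,2].
The 10×5 boundary matrix has rank 4 and Smith normal form diag(1,1,1,1).

Reading off H_k = ker ∂_k / im ∂_{k+1}:

  H_3: rank ker ∂_3 − rank ∂_4 = (5 − 4) − 0 = 1, and there is no ∂_4, so H_3 ≅ Z.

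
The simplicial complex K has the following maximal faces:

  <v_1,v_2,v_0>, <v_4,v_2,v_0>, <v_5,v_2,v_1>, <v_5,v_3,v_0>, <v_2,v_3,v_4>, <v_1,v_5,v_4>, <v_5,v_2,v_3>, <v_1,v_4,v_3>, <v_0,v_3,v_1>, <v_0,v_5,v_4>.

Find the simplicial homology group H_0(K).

Order the vertices as v_0 < v_1 < v_2 < v_3 < v_4 < v_5. Listing each simplex with vertices in this order, K has dimension 2 with simplices:

  0-simplices (6): [v_0], [v_1], [v_2], [v_3], [v_4], [v_5]
  1-simplices (15): (15 of them)
  2-simplices (10): [v_0,v_1,v_2], [v_0,v_1,v_3], [v_0,v_2,v_4], [v_0,v_3,v_5], [v_0,v_4,v_5], [v_1,v_2,v_5], [v_1,v_3,v_4], [v_1,v_4,v_5], [v_2,v_3,v_4], [v_2,v_3,v_5]

so the chain groups are C_0 ≅ Z^6, C_1 ≅ Z^15, C_2 ≅ Z^10.

The boundary map ∂_1: C_1 → C_0 is given by ∂[p,q] = [q] − [p]. For instance
  ∂[v_2,v_5] = [v_5] − [v_2].
As a 6×15 matrix over Z this has rank 5, with invariant factors (1,1,1,1,1).

Boundary ∂_2: C_2 → C_1 maps a triangle to the signed sum of its edges. For instance
  ∂[v_1,v_3,v_4] = [v_3,v_4] − [v_1,v_4] + [v_1,v_3],
  ∂[v_0,v_1,v_2] = [v_1,v_2] − [v_0,v_2] + [v_0,v_1].
As a 15×10 matrix over Z this has rank 10, with invariant factors (1,1,1,1,1,1,1,1,1,2).

Computing H_k = (kernel of ∂_k) / (image of ∂_{k+1}):

  H_0: rank C_0 − rank ∂_1 = 6 − 5 = 1, and the invariant factors of ∂_1 are all 1, so H_0 = Z.

H_0 ≅ Z.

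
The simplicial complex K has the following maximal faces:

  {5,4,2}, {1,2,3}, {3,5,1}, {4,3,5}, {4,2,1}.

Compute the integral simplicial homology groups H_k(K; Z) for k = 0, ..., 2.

Fix the vertex order 1 < 2 < 3 < 4 < 5 and write every simplex with vertices in increasing order. Then dim K = 2 and the simplices of K are:

  0-simplices (5): [1], [2], [3], [4], [5]
  1-simplices (10): [1,2], [1,3], [1,4], [1,5], [2,3], [2,4], [2,5], [3,4], [3,5], [4,5]
  2-simplices (5): [1,2,3], [1,2,4], [1,3,5], [2,4,5], [3,4,5]

Hence C_0 ≅ Z^5, C_1 ≅ Z^10, C_2 ≅ Z^5.

∂_1: C_1 → C_0 sends each edge [p,q] (with p < q) to q − p.
The 5×10 boundary matrix has rank 4 and Smith normal form diag(1,1,1,1).

∂_2: C_2 → C_1 sends each 2-simplex [p,q,r] to [q,r] − [p,r] + [p,q]. For instance
  ∂[3,4,5] = [4,5] − [3,5] + [3,4],
  ∂[2,4,5] = [4,5] − [2,5] + [2,4].
The resulting 10×5 matrix has rank 5, and its Smith normal form has invariant factors (1,1,1,1,1).

Reading off H_k = ker ∂_k / im ∂_{k+1}:

  H_0: rank C_0 − rank ∂_1 = 5 − 4 = 1, and the invariant factors of ∂_1 are all 1, so H_0 = Z.
  H_1: rank ker ∂_1 − rank ∂_2 = (10 − 4) − 5 = 1, and the invariant factors of ∂_2 are all 1, so H_1 = Z.
  H_2: rank ker ∂_2 − rank ∂_3 = (5 − 5) − 0 = 0, and there is no ∂_3, so H_2 = 0.

H_0 ≅ Z,  H_1 ≅ Z,  H_2 = 0.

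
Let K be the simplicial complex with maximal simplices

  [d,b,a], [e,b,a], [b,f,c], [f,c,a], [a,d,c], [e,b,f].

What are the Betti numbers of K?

Fix the vertex order a < b < c < d < e < f and write every simplex with vertices in increasing order. Then dim K = 2 and the simplices of K are:

  0-simplices (6): a, b, c, d, e, f
  1-simplices (12): ab, ac, ad, ae, af, bc, bd, be, bf, cd, cf, ef
  2-simplices (6): abd, abe, acd, acf, bcf, bef

so the chain groups are C_0 ≅ Z^6, C_1 ≅ Z^12, C_2 ≅ Z^6.

∂_1: C_1 → C_0 is given by ∂[p,q] = [q] − [p]. For instance
  ∂cd = d − c.
This gives a 6×12 integer matrix of rank 5; reducing to Smith normal form yields diagonal entries (1,1,1,1,1).

Boundary ∂_2: C_2 → C_1 sends each 2-simplex [p,q,r] to [q,r] − [p,r] + [p,q]. For instance
  ∂acf = cf − af + ac,
  ∂abe = be − ae + ab.
As a 12×6 matrix over Z this has rank 6, with invariant factors (1,1,1,1,1,1).

From H_k ≅ ker(∂_k) / im(∂_{k+1}) we obtain:

  H_0: rank C_0 − rank ∂_1 = 6 − 5 = 1, and the invariant factors of ∂_1 are all 1, so H_0 ≅ Z.
  H_1: rank ker ∂_1 − rank ∂_2 = (12 − 5) − 6 = 1, and the invariant factors of ∂_2 are all 1, so H_1 ≅ Z.
  H_2: rank ker ∂_2 − rank ∂_3 = (6 − 6) − 0 = 0, and there is no ∂_3, so H_2 ≅ 0.

Hence the Betti numbers are b_0 = 1, b_1 = 1, b_2 = 0.

b_0 = 1, b_1 = 1, b_2 = 0.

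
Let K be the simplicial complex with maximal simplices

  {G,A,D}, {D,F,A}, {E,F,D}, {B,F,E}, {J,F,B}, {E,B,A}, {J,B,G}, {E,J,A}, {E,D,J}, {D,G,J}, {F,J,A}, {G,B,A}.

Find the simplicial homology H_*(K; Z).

Take the total order A < B < D < E < F < G < J on the vertex set. Then K (dimension 2) consists of the simplices:

  0-simplices (7): A, B, D, E, F, G, J
  1-simplices (18): AB, AD, AE, AF, AG, AJ, BE, BF, BG, BJ, DE, DF, DG, DJ, EF, EJ, FJ, GJ
  2-simplices (12): ABE, ABG, ADF, ADG, AEJ, AFJ, BEF, BFJ, BGJ, DEF, DEJ, DGJ

giving chain groups C_0 ≅ Z^7, C_1 ≅ Z^18, C_2 ≅ Z^12.

Boundary ∂_1: C_1 → C_0 is given by ∂[p,q] = [q] − [p].
This gives a 7×18 integer matrix of rank 6; reducing to Smith normal form yields diagonal entries (1,1,1,1,1,1).

Boundary ∂_2: C_2 → C_1 sends each 2-simplex [p,q,r] to [q,r] − [p,r] + [p,q]. For instance
  ∂ABG = BG − AG + AB,
  ∂AEJ = EJ − AJ + AE.
The resulting 18×12 matrix has rank 12, and its Smith normal form has invariant factors (1,1,1,1,1,1,1,1,1,1,1,2).

From H_k ≅ ker(∂_k) / im(∂_{k+1}) we obtain:

  H_0: rank C_0 − rank ∂_1 = 7 − 6 = 1, and the invariant factors of ∂_1 are all 1, so H_0 = Z.
  H_1: rank ker ∂_1 − rank ∂_2 = (18 − 6) − 12 = 0, and ∂_2 has invariant factor 2 > 1, so H_1 = Z/2.
  H_2: rank ker ∂_2 − rank ∂_3 = (12 − 12) − 0 = 0, and there is no ∂_3, so H_2 = 0.

H_0 = Z,  H_1 = Z/2,  H_2 = 0.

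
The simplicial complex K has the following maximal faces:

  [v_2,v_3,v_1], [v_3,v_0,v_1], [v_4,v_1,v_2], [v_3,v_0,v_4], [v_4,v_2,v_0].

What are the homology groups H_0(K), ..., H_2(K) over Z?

Fix the vertex order v_0 < v_1 < v_2 < v_3 < v_4 and write every simplex with vertices in increasing order. Then dim K = 2 and the simplices of K are:

  0-simplices (5): [v_0], [v_1], [v_2], [v_3], [v_4]
  1-simplices (10): [v_0,v_1], [v_0,v_2], [v_0,v_3], [v_0,v_4], [v_1,v_2], [v_1,v_3], [v_1,v_4], [v_2,v_3], [v_2,v_4], [v_3,v_4]
  2-simplices (5): [v_0,v_1,v_3], [v_0,v_2,v_4], [v_0,v_3,v_4], [v_1,v_2,v_3], [v_1,v_2,v_4]

giving chain groups C_0 ≅ Z^5, C_1 ≅ Z^10, C_2 ≅ Z^5.

The boundary map ∂_1: C_1 → C_0 maps an edge to its endpoints' difference, ∂[p,q] = q − p. For instance
  ∂[v_1,v_3] = [v_3] − [v_1].
As a 5×10 matrix over Z this has rank 4, with invariant factors (1,1,1,1).

∂_2: C_2 → C_1 sends each 2-simplex [p,q,r] to [q,r] − [p,r] + [p,q]. For instance
  ∂[v_0,v_1,v_3] = [v_1,v_3] − [v_0,v_3] + [v_0,v_1],
  ∂[v_1,v_2,v_3] = [v_2,v_3] − [v_1,v_3] + [v_1,v_2].
The resulting 10×5 matrix has rank 5, and its Smith normal form has invariant factors (1,1,1,1,1).

Computing H_k = (kernel of ∂_k) / (image of ∂_{k+1}):

  H_0: rank C_0 − rank ∂_1 = 5 − 4 = 1, and the invariant factors of ∂_1 are all 1, so H_0 = Z.
  H_1: rank ker ∂_1 − rank ∂_2 = (10 − 4) − 5 = 1, and the invariant factors of ∂_2 are all 1, so H_1 = Z.
  H_2: rank ker ∂_2 − rank ∂_3 = (5 − 5) − 0 = 0, and there is no ∂_3, so H_2 = 0.

H_0 = Z,  H_1 = Z,  H_2 = 0.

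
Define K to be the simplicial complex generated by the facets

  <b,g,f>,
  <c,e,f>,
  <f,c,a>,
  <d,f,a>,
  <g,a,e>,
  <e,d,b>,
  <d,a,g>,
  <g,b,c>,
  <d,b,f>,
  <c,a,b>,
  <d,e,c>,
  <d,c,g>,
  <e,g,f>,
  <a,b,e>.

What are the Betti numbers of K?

Order the vertices as a < b < c < d < e < f < g. Listing each simplex with vertices in this order, K has dimension 2 with simplices:

  0-simplices (7): a, b, c, d, e, f, g
  1-simplices (21): ab, ac, ad, ae, af, ag, bc, bd, be, bf, bg, cd, ce, cf, cg, de, df, dg, ef, eg, fg
  2-simplices (14): abc, abe, acf, adf, adg, aeg, bcg, bde, bdf, bfg, cde, cdg, cef, efg

giving chain groups C_0 ≅ Z^7, C_1 ≅ Z^21, C_2 ≅ Z^14.

∂_1: C_1 → C_0 is given by ∂[p,q] = [q] − [p].
The resulting 7×21 matrix has rank 6, and its Smith normal form has invariant factors (1,1,1,1,1,1).

The boundary map ∂_2: C_2 → C_1 sends each 2-simplex [p,q,r] to [q,r] − [p,r] + [p,q]. For instance
  ∂bdf = df − bf + bd,
  ∂acf = cf − af + ac.
As a 21×14 matrix over Z this has rank 13, with invariant factors (1,1,1,1,1,1,1,1,1,1,1,1,1).

From H_k ≅ ker(∂_k) / im(∂_{k+1}) we obtain:

  H_0: rank C_0 − rank ∂_1 = 7 − 6 = 1, and the invariant factors of ∂_1 are all 1, so H_0 = Z.
  H_1: rank ker ∂_1 − rank ∂_2 = (21 − 6) − 13 = 2, and the invariant factors of ∂_2 are all 1, so H_1 = Z^2.
  H_2: rank ker ∂_2 − rank ∂_3 = (14 − 13) − 0 = 1, and there is no ∂_3, so H_2 = Z.

As a check, the Euler characteristic is 7 − 21 + 14 = 0, which agrees with 1 − 2 + 1 = 0.

Hence the Betti numbers are b_0 = 1, b_1 = 2, b_2 = 1.

b_0 = 1, b_1 = 2, b_2 = 1.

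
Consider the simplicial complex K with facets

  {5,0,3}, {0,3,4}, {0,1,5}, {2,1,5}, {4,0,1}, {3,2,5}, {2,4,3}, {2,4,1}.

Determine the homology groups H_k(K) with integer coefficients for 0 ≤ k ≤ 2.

H_0 ≅ Z,  H_1 = 0,  H_2 ≅ Z.

Take the total order 0 < 1 < 2 < 3 < 4 < 5 on the vertex set. Then K (dimension 2) consists of the simplices:

  0-simplices (6): [0], [1], [2], [3], [4], [5]
  1-simplices (12): [0,1], [0,3], [0,4], [0,5], [1,2], [1,4], [1,5], [2,3], [2,4], [2,5], [3,4], [3,5]
  2-simplices (8): [0,1,4], [0,1,5], [0,3,4], [0,3,5], [1,2,4], [1,2,5], [2,3,4], [2,3,5]

giving chain groups C_0 ≅ Z^6, C_1 ≅ Z^12, C_2 ≅ Z^8.

∂_1: C_1 → C_0 is given by ∂[p,q] = [q] − [p]. For instance
  ∂[0,5] = [5] − [0].
The 6×12 boundary matrix has rank 5 and Smith normal form diag(1,1,1,1,1).

∂_2: C_2 → C_1 maps a triangle to the signed sum of its edges. For instance
  ∂[1,2,5] = [2,5] − [1,5] + [1,2],
  ∂[2,3,5] = [3,5] − [2,5] + [2,3].
The resulting 12×8 matrix has rank 7, and its Smith normal form has invariant factors (1,1,1,1,1,1,1).

Reading off H_k = ker ∂_k / im ∂_{k+1}:

  H_0: rank C_0 − rank ∂_1 = 6 − 5 = 1, and the invariant factors of ∂_1 are all 1, so H_0 = Z.
  H_1: rank ker ∂_1 − rank ∂_2 = (12 − 5) − 7 = 0, and the invariant factors of ∂_2 are all 1, so H_1 = 0.
  H_2: rank ker ∂_2 − rank ∂_3 = (8 − 7) − 0 = 1, and there is no ∂_3, so H_2 = Z.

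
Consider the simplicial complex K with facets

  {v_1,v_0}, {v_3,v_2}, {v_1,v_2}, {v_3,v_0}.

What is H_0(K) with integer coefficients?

We work with the vertex ordering v_0 < v_1 < v_2 < v_3. The simplices of K, each written with vertices in increasing order, are:

  0-simplices (4): [v_0], [v_1], [v_2], [v_3]
  1-simplices (4): [v_0,v_1], [v_0,v_3], [v_1,v_2], [v_2,v_3]

so the chain groups are C_0 ≅ Z^4, C_1 ≅ Z^4.

The boundary map ∂_1: C_1 → C_0 sends each edge [p,q] (with p < q) to q − p.
As a 4×4 matrix over Z this has rank 3, with invariant factors (1,1,1).

Now H_k = ker ∂_k / im ∂_{k+1}, so:

  H_0: rank C_0 − rank ∂_1 = 4 − 3 = 1, and the invariant factors of ∂_1 are all 1, so H_0 ≅ Z.

(K is a triangulation of the circle S^1.)

H_0 ≅ Z.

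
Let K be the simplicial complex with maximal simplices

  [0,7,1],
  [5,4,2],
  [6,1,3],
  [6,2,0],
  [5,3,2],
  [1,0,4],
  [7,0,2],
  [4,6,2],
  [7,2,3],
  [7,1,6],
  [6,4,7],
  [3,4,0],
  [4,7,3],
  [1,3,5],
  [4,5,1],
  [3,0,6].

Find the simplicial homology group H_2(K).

We work with the vertex ordering 0 < 1 < 2 < 3 < 4 < 5 < 6 < 7. The simplices of K, each written with vertices in increasing order, are:

  0-simplices (8): [0], [1], [2], [3], [4], [5], [6], [7]
  1-simplices (24): (24 of them)
  2-simplices (16): [0,1,4], [0,1,7], [0,2,6], [0,2,7], [0,3,4], [0,3,6], [1,3,5], [1,3,6], [1,4,5], [1,6,7], [2,3,5], [2,3,7], [2,4,5], [2,4,6], [3,4,7], [4,6,7]

Hence C_0 ≅ Z^8, C_1 ≅ Z^24, C_2 ≅ Z^16.

The boundary map ∂_1: C_1 → C_0 maps an edge to its endpoints' difference, ∂[p,q] = q − p. For instance
  ∂[3,6] = [6] − [3].
The resulting 8×24 matrix has rank 7, and its Smith normal form has invariant factors (1,1,1,1,1,1,1).

The boundary map ∂_2: C_2 → C_1 sends each 2-simplex [p,q,r] to [q,r] − [p,r] + [p,q]. For instance
  ∂[1,3,5] = [3,5] − [1,5] + [1,3],
  ∂[2,4,6] = [4,6] − [2,6] + [2,4].
The 24×16 boundary matrix has rank 15 and Smith normal form diag(1,1,1,1,1,1,1,1,1,1,1,1,1,1,1).

Computing H_k = (kernel of ∂_k) / (image of ∂_{k+1}):

  H_2: rank ker ∂_2 − rank ∂_3 = (16 − 15) − 0 = 1, and there is no ∂_3, so H_2 ≅ Z.

H_2 ≅ Z.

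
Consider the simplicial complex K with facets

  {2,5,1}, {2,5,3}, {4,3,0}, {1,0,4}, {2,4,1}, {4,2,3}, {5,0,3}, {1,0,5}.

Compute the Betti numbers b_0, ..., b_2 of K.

We work with the vertex ordering 0 < 1 < 2 < 3 < 4 < 5. The simplices of K, each written with vertices in increasing order, are:

  0-simplices (6): [0], [1], [2], [3], [4], [5]
  1-simplices (12): [0,1], [0,3], [0,4], [0,5], [1,2], [1,4], [1,5], [2,3], [2,4], [2,5], [3,4], [3,5]
  2-simplices (8): [0,1,4], [0,1,5], [0,3,4], [0,3,5], [1,2,4], [1,2,5], [2,3,4], [2,3,5]

giving chain groups C_0 ≅ Z^6, C_1 ≅ Z^12, C_2 ≅ Z^8.

The boundary map ∂_1: C_1 → C_0 is given by ∂[p,q] = [q] − [p]. For instance
  ∂[2,3] = [3] − [2].
The 6×12 boundary matrix has rank 5 and Smith normal form diag(1,1,1,1,1).

Boundary ∂_2: C_2 → C_1 acts by ∂[p,q,r] = [q,r] − [p,r] + [p,q]. For instance
  ∂[2,3,4] = [3,4] − [2,4] + [2,3],
  ∂[0,1,4] = [1,4] − [0,4] + [0,1].
This gives a 12×8 integer matrix of rank 7; reducing to Smith normal form yields diagonal entries (1,1,1,1,1,1,1).

Reading off H_k = ker ∂_k / im ∂_{k+1}:

  H_0: rank C_0 − rank ∂_1 = 6 − 5 = 1, and the invariant factors of ∂_1 are all 1, so H_0 = Z.
  H_1: rank ker ∂_1 − rank ∂_2 = (12 − 5) − 7 = 0, and the invariant factors of ∂_2 are all 1, so H_1 = 0.
  H_2: rank ker ∂_2 − rank ∂_3 = (8 − 7) − 0 = 1, and there is no ∂_3, so H_2 = Z.

As a check, the Euler characteristic is 6 − 12 + 8 = 2, which agrees with 1 − 0 + 1 = 2.

Hence the Betti numbers are b_0 = 1, b_1 = 0, b_2 = 1.

b_0 = 1, b_1 = 0, b_2 = 1.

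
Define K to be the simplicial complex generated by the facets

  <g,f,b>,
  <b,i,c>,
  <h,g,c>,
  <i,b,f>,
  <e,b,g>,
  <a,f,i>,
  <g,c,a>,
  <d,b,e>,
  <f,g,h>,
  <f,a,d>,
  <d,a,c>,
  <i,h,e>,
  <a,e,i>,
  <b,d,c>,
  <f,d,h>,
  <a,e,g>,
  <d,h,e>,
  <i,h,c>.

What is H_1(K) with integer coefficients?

Fix the vertex order a < b < c < d < e < f < g < h < i and write every simplex with vertices in increasing order. Then dim K = 2 and the simplices of K are:

  0-simplices (9): a, b, c, d, e, f, g, h, i
  1-simplices (27): ac, ad, ae, af, ag, ai, bc, bd, be, bf, bg, bi, cd, cg, ch, ci, de, df, dh, eg, eh, ei, fg, fh, fi, gh, hi
  2-simplices (18): acd, acg, adf, aeg, aei, afi, bcd, bci, bde, beg, bfg, bfi, cgh, chi, deh, dfh, ehi, fgh

Hence C_0 ≅ Z^9, C_1 ≅ Z^27, C_2 ≅ Z^18.

The boundary map ∂_1: C_1 → C_0 sends each edge [p,q] (with p < q) to q − p.
The resulting 9×27 matrix has rank 8, and its Smith normal form has invariant factors (1,1,1,1,1,1,1,1).

The boundary map ∂_2: C_2 → C_1 maps a triangle to the signed sum of its edges. For instance
  ∂acd = cd − ad + ac,
  ∂bfi = fi − bi + bf.
The resulting 27×18 matrix has rank 17, and its Smith normal form has invariant factors (1,1,1,1,1,1,1,1,1,1,1,1,1,1,1,1,1).

Now H_k = ker ∂_k / im ∂_{k+1}, so:

  H_1: rank ker ∂_1 − rank ∂_2 = (27 − 8) − 17 = 2, and the invariant factors of ∂_2 are all 1, so H_1 = Z^2.

H_1 = Z^2.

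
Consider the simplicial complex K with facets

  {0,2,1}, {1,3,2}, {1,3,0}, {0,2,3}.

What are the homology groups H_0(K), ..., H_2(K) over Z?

Order the vertices as 0 < 1 < 2 < 3. Listing each simplex with vertices in this order, K has dimension 2 with simplices:

  0-simplices (4): [0], [1], [2], [3]
  1-simplices (6): [0,1], [0,2], [0,3], [1,2], [1,3], [2,3]
  2-simplices (4): [0,1,2], [0,1,3], [0,2,3], [1,2,3]

Hence C_0 ≅ Z^4, C_1 ≅ Z^6, C_2 ≅ Z^4.

Boundary ∂_1: C_1 → C_0 maps an edge to its endpoints' difference, ∂[p,q] = q − p. For instance
  ∂[1,2] = [2] − [1].
This gives a 4×6 integer matrix of rank 3; reducing to Smith normal form yields diagonal entries (1,1,1).

The boundary map ∂_2: C_2 → C_1 sends each 2-simplex [p,q,r] to [q,r] − [p,r] + [p,q]. For instance
  ∂[1,2,3] = [2,3] − [1,3] + [1,2],
  ∂[0,1,2] = [1,2] − [0,2] + [0,1].
This gives a 6×4 integer matrix of rank 3; reducing to Smith normal form yields diagonal entries (1,1,1).

From H_k ≅ ker(∂_k) / im(∂_{k+1}) we obtain:

  H_0: rank C_0 − rank ∂_1 = 4 − 3 = 1, and the invariant factors of ∂_1 are all 1, so H_0 = Z.
  H_1: rank ker ∂_1 − rank ∂_2 = (6 − 3) − 3 = 0, and the invariant factors of ∂_2 are all 1, so H_1 = 0.
  H_2: rank ker ∂_2 − rank ∂_3 = (4 − 3) − 0 = 1, and there is no ∂_3, so H_2 = Z.

H_0 = Z,  H_1 = 0,  H_2 = Z.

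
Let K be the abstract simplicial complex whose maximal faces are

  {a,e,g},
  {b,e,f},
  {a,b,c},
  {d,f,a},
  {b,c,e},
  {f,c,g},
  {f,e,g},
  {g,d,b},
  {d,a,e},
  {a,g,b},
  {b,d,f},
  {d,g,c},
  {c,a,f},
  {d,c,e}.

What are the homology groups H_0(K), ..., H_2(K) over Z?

H_0 ≅ Z,  H_1 ≅ Z^2,  H_2 ≅ Z.

Take the total order a < b < c < d < e < f < g on the vertex set. Then K (dimension 2) consists of the simplices:

  0-simplices (7): a, b, c, d, e, f, g
  1-simplices (21): ab, ac, ad, ae, af, ag, bc, bd, be, bf, bg, cd, ce, cf, cg, de, df, dg, ef, eg, fg
  2-simplices (14): abc, abg, acf, ade, adf, aeg, bce, bdf, bdg, bef, cde, cdg, cfg, efg

giving chain groups C_0 ≅ Z^7, C_1 ≅ Z^21, C_2 ≅ Z^14.

The boundary map ∂_1: C_1 → C_0 is given by ∂[p,q] = [q] − [p].
This gives a 7×21 integer matrix of rank 6; reducing to Smith normal form yields diagonal entries (1,1,1,1,1,1).

∂_2: C_2 → C_1 maps a triangle to the signed sum of its edges. For instance
  ∂bce = ce − be + bc,
  ∂bef = ef − bf + be.
The resulting 21×14 matrix has rank 13, and its Smith normal form has invariant factors (1,1,1,1,1,1,1,1,1,1,1,1,1).

Computing H_k = (kernel of ∂_k) / (image of ∂_{k+1}):

  H_0: rank C_0 − rank ∂_1 = 7 − 6 = 1, and the invariant factors of ∂_1 are all 1, so H_0 ≅ Z.
  H_1: rank ker ∂_1 − rank ∂_2 = (21 − 6) − 13 = 2, and the invariant factors of ∂_2 are all 1, so H_1 ≅ Z^2.
  H_2: rank ker ∂_2 − rank ∂_3 = (14 − 13) − 0 = 1, and there is no ∂_3, so H_2 ≅ Z.

As a check, the Euler characteristic is 7 − 21 + 14 = 0, which agrees with 1 − 2 + 1 = 0.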